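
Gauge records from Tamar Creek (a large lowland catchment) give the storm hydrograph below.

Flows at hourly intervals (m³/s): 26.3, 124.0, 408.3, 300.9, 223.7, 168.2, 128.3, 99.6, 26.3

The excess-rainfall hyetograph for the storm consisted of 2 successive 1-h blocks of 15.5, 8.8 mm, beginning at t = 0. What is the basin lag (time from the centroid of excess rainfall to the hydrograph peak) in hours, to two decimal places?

t_L ≈ 1.14 h

Centroid of excess rainfall: t_c = Σ P_i·t̄_i / ΣP_i = 0.8621 h (block centres at 0.5, 1.5 h).
Hydrograph peak occurs at t = 2 h, so basin lag t_L = 2 − 0.8621 = 1.14 h.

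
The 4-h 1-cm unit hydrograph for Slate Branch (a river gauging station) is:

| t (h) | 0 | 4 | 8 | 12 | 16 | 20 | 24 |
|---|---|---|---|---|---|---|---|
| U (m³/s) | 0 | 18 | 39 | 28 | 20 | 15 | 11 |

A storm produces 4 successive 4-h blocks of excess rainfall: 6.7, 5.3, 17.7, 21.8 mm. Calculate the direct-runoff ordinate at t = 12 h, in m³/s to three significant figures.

By discrete convolution, Q_j = Σ (P_i / 10 mm) · U_{j−i}.
At t = 12 h (j=3): Q = (6.7/10)·28 + (5.3/10)·39 + (17.7/10)·18 + (21.8/10)·0 = 71.3 m³/s.

Q ≈ 71.3 m³/s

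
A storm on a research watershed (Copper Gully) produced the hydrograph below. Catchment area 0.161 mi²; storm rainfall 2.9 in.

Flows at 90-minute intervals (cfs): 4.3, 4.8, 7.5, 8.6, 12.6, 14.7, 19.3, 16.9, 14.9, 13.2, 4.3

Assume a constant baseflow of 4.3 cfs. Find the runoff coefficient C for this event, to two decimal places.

ΣQ_DR = 73.80 cfs; V = ΣQ_DR·Δt = 3.985 × 10^5 ft³.
Runoff depth d = V / A = 1.065 in.
C = d / P = 1.065 / 2.9 = 0.37.

C ≈ 0.37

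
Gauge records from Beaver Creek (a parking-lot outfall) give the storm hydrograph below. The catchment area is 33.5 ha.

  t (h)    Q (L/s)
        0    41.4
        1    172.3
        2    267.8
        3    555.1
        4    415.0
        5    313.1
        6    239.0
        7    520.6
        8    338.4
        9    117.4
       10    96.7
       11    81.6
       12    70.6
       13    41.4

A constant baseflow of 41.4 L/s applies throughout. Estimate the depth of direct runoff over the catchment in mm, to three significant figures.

d ≈ 28.9 mm

Direct runoff: 0.0, 130.9, 226.4, 513.7, 373.6, 271.7, 197.6, 479.2, 297.0, 76.0, 55.3, 40.2, 29.2, 0.0 L/s; ΣQ_DR = 2691 L/s.
V = ΣQ_DR · Δt = 2691 × 3600 s = 9.687 × 10^6 L.
Over A = 33.5 ha, depth = V / A = 28.9 mm.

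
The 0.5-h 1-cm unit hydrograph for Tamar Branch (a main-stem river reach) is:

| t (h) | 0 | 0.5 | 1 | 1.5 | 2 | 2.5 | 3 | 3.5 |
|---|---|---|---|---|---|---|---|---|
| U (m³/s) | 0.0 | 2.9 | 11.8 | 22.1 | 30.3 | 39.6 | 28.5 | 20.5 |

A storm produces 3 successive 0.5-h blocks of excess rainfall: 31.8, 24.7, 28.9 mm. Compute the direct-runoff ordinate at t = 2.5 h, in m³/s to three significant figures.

Q ≈ 265 m³/s

By discrete convolution, Q_j = Σ (P_i / 10 mm) · U_{j−i}.
At t = 2.5 h (j=5): Q = (31.8/10)·39.6 + (24.7/10)·30.3 + (28.9/10)·22.1 = 265 m³/s.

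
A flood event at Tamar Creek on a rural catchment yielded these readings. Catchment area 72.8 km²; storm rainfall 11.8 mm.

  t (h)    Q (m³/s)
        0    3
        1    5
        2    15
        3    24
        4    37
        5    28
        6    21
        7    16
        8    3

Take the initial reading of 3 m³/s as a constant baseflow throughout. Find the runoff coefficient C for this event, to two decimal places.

C ≈ 0.52

ΣQ_DR = 125.0 m³/s; V = ΣQ_DR·Δt = 4.500 × 10^5 m³.
Runoff depth d = V / A = 6.181 mm.
C = d / P = 6.181 / 11.8 = 0.52.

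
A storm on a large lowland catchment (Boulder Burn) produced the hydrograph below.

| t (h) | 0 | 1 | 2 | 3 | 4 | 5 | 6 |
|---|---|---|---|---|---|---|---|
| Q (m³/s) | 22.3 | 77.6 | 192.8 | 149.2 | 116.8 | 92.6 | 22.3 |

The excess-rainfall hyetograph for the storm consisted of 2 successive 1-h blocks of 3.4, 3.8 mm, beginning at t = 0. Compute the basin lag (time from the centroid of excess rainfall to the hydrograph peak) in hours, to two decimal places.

t_L ≈ 0.97 h

Centroid of excess rainfall: t_c = Σ P_i·t̄_i / ΣP_i = 1.0278 h (block centres at 0.5, 1.5 h).
Hydrograph peak occurs at t = 2 h, so basin lag t_L = 2 − 1.0278 = 0.97 h.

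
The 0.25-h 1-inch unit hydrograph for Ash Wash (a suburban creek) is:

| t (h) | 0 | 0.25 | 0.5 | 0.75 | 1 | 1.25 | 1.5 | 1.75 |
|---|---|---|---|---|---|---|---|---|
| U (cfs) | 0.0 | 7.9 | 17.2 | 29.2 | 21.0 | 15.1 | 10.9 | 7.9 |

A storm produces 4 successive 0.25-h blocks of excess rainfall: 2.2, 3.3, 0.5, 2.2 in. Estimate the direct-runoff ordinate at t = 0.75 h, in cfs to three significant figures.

By discrete convolution, Q_j = Σ (P_i / 1 in) · U_{j−i}.
At t = 0.75 h (j=3): Q = (2.2/1)·29.2 + (3.3/1)·17.2 + (0.5/1)·7.9 + (2.2/1)·0.0 = 125 cfs.

Q ≈ 125 cfs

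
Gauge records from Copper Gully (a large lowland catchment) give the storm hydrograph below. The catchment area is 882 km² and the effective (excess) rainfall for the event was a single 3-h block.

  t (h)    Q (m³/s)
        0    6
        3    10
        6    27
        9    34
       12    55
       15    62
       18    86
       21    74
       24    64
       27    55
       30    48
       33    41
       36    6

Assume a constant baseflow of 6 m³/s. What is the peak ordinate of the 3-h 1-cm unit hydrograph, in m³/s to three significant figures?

Direct runoff: 0.0, 4.0, 21.0, 28.0, 49.0, 56.0, 80.0, 68.0, 58.0, 49.0, 42.0, 35.0, 0.0 m³/s; ΣQ_DR = 490.0 m³/s, peak = 80.0 m³/s.
Runoff depth d = ΣQ_DR·Δt / A = 490.0 × 10800 / (882 km²) = 6.000 mm.
The 1-cm UH is the DRH scaled by (10 mm)/d, so U_p = 80.0 × 10/6.000 = 133 m³/s.

U_p ≈ 133 m³/s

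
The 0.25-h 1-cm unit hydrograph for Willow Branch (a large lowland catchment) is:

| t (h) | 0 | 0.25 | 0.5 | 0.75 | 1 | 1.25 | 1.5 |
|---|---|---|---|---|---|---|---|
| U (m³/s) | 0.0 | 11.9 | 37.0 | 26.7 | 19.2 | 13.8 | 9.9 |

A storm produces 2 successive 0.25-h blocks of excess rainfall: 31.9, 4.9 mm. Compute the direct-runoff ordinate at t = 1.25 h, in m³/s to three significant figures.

Q ≈ 53.4 m³/s

By discrete convolution, Q_j = Σ (P_i / 10 mm) · U_{j−i}.
At t = 1.25 h (j=5): Q = (31.9/10)·13.8 + (4.9/10)·19.2 = 53.4 m³/s.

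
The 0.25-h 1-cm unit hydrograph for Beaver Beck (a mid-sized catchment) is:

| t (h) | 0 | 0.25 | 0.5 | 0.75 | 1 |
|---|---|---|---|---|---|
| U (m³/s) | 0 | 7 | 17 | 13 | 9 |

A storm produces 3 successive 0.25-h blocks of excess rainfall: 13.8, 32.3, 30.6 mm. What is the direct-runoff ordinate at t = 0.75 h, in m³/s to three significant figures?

By discrete convolution, Q_j = Σ (P_i / 10 mm) · U_{j−i}.
At t = 0.75 h (j=3): Q = (13.8/10)·13 + (32.3/10)·17 + (30.6/10)·7 = 94.3 m³/s.

Q ≈ 94.3 m³/s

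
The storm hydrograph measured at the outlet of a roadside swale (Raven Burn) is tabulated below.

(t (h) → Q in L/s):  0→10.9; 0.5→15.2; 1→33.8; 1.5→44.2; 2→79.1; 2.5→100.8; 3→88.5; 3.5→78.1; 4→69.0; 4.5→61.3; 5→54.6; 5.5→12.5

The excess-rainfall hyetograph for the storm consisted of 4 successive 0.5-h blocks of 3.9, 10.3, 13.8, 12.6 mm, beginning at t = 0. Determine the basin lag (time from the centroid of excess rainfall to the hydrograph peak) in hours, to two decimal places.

Centroid of excess rainfall: t_c = Σ P_i·t̄_i / ΣP_i = 1.1823 h (block centres at 0.25, 0.75, 1.25, 1.75 h).
Hydrograph peak occurs at t = 2.5 h, so basin lag t_L = 2.5 − 1.1823 = 1.32 h.

t_L ≈ 1.32 h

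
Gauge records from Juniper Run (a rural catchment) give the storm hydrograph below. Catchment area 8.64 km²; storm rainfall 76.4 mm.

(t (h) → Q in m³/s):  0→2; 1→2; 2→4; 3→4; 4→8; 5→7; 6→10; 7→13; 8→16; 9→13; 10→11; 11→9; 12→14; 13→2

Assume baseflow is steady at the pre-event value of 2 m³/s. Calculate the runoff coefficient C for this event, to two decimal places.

C ≈ 0.47

ΣQ_DR = 87.00 m³/s; V = ΣQ_DR·Δt = 3.132 × 10^5 m³.
Runoff depth d = V / A = 36.25 mm.
C = d / P = 36.25 / 76.4 = 0.47.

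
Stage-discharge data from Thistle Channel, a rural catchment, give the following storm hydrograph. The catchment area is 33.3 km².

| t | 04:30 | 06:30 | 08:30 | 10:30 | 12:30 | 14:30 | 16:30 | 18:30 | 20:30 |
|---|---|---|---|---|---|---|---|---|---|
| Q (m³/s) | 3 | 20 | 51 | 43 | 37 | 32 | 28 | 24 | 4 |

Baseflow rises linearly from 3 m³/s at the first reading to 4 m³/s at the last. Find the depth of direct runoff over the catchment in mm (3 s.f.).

Direct runoff: 0.00, 16.88, 47.75, 39.62, 33.50, 28.38, 24.25, 20.12, 0.00 m³/s; ΣQ_DR = 210.5 m³/s.
V = ΣQ_DR · Δt = 210.5 × 7200 s = 1.516 × 10^6 m³.
Over A = 33.3 km², depth = V / A = 45.5 mm.

d ≈ 45.5 mm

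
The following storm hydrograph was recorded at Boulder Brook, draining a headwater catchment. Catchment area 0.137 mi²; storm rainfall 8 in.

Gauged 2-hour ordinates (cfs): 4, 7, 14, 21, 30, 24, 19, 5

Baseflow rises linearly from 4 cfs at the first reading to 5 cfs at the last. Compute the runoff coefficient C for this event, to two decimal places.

ΣQ_DR = 88.00 cfs; V = ΣQ_DR·Δt = 6.336 × 10^5 ft³.
Runoff depth d = V / A = 1.991 in.
C = d / P = 1.991 / 8 = 0.25.

C ≈ 0.25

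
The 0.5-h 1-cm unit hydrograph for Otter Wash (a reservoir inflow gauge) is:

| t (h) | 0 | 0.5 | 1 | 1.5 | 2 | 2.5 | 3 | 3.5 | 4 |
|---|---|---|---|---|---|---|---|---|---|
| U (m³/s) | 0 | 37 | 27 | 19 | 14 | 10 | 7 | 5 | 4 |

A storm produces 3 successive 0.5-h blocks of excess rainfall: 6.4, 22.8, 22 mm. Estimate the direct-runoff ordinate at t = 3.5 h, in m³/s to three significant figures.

By discrete convolution, Q_j = Σ (P_i / 10 mm) · U_{j−i}.
At t = 3.5 h (j=7): Q = (6.4/10)·5 + (22.8/10)·7 + (22/10)·10 = 41.2 m³/s.

Q ≈ 41.2 m³/s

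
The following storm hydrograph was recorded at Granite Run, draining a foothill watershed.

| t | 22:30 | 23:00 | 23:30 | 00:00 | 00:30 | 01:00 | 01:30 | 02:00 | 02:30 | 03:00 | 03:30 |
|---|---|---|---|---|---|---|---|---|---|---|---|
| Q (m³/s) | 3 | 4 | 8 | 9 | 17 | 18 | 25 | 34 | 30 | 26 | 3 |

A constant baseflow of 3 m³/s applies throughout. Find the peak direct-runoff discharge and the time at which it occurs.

Q_p = 31.0 m³/s at t = 02:00

Subtracting baseflow gives direct-runoff ordinates: 0.0, 1.0, 5.0, 6.0, 14.0, 15.0, 22.0, 31.0, 27.0, 23.0, 0.0 m³/s.
The maximum is 31.0 m³/s, occurring at the reading for t = 02:00.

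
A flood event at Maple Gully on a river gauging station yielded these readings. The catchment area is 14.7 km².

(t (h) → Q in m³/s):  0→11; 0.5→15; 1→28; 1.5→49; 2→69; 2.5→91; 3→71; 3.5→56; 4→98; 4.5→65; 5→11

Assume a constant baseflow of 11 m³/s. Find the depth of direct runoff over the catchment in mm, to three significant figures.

Direct runoff: 0.0, 4.0, 17.0, 38.0, 58.0, 80.0, 60.0, 45.0, 87.0, 54.0, 0.0 m³/s; ΣQ_DR = 443.0 m³/s.
V = ΣQ_DR · Δt = 443.0 × 1800 s = 7.974 × 10^5 m³.
Over A = 14.7 km², depth = V / A = 54.2 mm.

d ≈ 54.2 mm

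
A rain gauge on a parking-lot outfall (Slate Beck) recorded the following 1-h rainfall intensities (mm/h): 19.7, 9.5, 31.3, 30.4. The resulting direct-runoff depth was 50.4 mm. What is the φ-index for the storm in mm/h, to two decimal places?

Only the 3 blocks with intensity above φ contribute runoff: 19.7, 31.3, 30.4 mm/h.
Σ(I−φ)·Δt = d  ⇒  (19.7+31.3+30.4 − 3φ)·1 = 50.4
φ = (81.40 − 50.4/1) / 3 = 10.33 mm/h.

φ ≈ 10.33 mm/h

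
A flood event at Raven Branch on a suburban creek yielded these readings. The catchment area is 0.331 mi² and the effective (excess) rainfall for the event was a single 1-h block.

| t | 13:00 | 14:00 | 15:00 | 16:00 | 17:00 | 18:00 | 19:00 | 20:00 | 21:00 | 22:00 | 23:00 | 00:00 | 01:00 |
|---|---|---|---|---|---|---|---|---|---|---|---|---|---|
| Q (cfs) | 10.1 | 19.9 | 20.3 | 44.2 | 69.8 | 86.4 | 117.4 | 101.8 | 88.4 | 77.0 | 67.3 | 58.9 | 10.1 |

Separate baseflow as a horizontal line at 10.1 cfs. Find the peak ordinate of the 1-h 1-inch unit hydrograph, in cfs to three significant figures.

Direct runoff: 0.0, 9.8, 10.2, 34.1, 59.7, 76.3, 107.3, 91.7, 78.3, 66.9, 57.2, 48.8, 0.0 cfs; ΣQ_DR = 640.3 cfs, peak = 107.3 cfs.
Runoff depth d = ΣQ_DR·Δt / A = 640.3 × 3600 / (0.331 mi²) = 2.998 in.
The 1-inch UH is the DRH scaled by (1 in)/d, so U_p = 107.3 × 1/2.998 = 35.8 cfs.

U_p ≈ 35.8 cfs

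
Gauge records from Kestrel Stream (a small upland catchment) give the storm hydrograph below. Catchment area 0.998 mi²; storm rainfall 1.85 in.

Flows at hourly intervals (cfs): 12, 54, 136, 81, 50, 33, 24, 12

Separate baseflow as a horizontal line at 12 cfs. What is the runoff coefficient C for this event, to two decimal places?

C ≈ 0.26

ΣQ_DR = 306.0 cfs; V = ΣQ_DR·Δt = 1.102 × 10^6 ft³.
Runoff depth d = V / A = 0.4751 in.
C = d / P = 0.4751 / 1.85 = 0.26.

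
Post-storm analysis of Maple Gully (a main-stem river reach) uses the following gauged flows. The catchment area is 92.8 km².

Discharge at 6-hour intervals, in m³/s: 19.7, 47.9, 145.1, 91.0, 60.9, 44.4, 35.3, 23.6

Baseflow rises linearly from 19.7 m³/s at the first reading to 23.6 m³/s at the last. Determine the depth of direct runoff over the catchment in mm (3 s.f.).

Direct runoff: 0.00, 27.64, 124.29, 69.63, 38.97, 21.91, 12.26, 0.00 m³/s; ΣQ_DR = 294.7 m³/s.
V = ΣQ_DR · Δt = 294.7 × 21600 s = 6.366 × 10^6 m³.
Over A = 92.8 km², depth = V / A = 68.6 mm.

d ≈ 68.6 mm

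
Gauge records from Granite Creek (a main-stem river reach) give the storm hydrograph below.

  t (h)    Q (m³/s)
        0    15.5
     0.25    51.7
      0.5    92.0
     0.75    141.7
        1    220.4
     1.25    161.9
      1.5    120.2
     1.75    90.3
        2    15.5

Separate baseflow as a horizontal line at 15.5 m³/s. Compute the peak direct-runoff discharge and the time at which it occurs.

Subtracting baseflow gives direct-runoff ordinates: 0.0, 36.2, 76.5, 126.2, 204.9, 146.4, 104.7, 74.8, 0.0 m³/s.
The maximum is 204.9 m³/s, occurring at the reading for t = 1 h.

Q_p = 204.9 m³/s at t = 1 h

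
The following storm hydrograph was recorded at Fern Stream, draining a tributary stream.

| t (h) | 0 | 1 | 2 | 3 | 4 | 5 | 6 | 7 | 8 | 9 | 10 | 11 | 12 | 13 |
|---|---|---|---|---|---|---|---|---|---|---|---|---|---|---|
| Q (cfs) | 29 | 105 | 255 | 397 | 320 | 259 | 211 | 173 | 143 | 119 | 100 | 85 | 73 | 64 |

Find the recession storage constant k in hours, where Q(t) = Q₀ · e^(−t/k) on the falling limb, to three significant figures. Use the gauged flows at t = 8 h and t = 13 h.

On the falling limb, Q drops from 143 to 64 cfs between t = 8 h and t = 13 h (Δt = 5 h).
k = −Δt / ln(Q₂/Q₁) = −5 / ln(64/143) = 6.22 h.

k ≈ 6.22 h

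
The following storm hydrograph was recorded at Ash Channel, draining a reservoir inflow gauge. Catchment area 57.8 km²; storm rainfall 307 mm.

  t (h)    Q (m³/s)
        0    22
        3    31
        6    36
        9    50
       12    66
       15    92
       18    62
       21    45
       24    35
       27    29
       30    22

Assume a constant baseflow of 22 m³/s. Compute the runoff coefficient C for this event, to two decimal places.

C ≈ 0.15

ΣQ_DR = 248.0 m³/s; V = ΣQ_DR·Δt = 2.678 × 10^6 m³.
Runoff depth d = V / A = 46.34 mm.
C = d / P = 46.34 / 307 = 0.15.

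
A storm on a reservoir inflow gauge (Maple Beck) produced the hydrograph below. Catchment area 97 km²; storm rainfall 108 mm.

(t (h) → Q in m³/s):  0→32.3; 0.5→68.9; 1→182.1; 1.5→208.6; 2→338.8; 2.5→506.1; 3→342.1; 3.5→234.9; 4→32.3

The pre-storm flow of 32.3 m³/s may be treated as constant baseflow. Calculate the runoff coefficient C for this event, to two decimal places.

ΣQ_DR = 1655 m³/s; V = ΣQ_DR·Δt = 2.980 × 10^6 m³.
Runoff depth d = V / A = 30.72 mm.
C = d / P = 30.72 / 108 = 0.28.

C ≈ 0.28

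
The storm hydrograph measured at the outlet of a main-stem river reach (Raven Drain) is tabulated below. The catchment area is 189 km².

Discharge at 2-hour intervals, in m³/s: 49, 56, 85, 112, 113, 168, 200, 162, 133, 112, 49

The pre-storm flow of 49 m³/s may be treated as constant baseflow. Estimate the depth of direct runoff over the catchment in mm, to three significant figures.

d ≈ 26.7 mm

Direct runoff: 0.0, 7.0, 36.0, 63.0, 64.0, 119.0, 151.0, 113.0, 84.0, 63.0, 0.0 m³/s; ΣQ_DR = 700.0 m³/s.
V = ΣQ_DR · Δt = 700.0 × 7200 s = 5.040 × 10^6 m³.
Over A = 189 km², depth = V / A = 26.7 mm.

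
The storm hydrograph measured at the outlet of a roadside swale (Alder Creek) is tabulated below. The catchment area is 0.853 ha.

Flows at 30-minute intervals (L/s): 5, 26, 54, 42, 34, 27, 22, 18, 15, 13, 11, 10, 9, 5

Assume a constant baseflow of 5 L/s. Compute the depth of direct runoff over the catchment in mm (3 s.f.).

Direct runoff: 0.0, 21.0, 49.0, 37.0, 29.0, 22.0, 17.0, 13.0, 10.0, 8.0, 6.0, 5.0, 4.0, 0.0 L/s; ΣQ_DR = 221.0 L/s.
V = ΣQ_DR · Δt = 221.0 × 1800 s = 3.978 × 10^5 L.
Over A = 0.853 ha, depth = V / A = 46.6 mm.

d ≈ 46.6 mm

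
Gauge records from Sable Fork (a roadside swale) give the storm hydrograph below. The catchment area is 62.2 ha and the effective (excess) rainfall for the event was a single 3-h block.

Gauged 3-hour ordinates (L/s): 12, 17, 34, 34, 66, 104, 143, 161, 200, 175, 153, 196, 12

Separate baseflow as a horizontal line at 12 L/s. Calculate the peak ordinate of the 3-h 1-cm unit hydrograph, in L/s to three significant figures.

U_p ≈ 94.1 L/s

Direct runoff: 0.0, 5.0, 22.0, 22.0, 54.0, 92.0, 131.0, 149.0, 188.0, 163.0, 141.0, 184.0, 0.0 L/s; ΣQ_DR = 1151 L/s, peak = 188.0 L/s.
Runoff depth d = ΣQ_DR·Δt / A = 1151 × 10800 / (62.2 ha) = 19.99 mm.
The 1-cm UH is the DRH scaled by (10 mm)/d, so U_p = 188.0 × 10/19.99 = 94.1 L/s.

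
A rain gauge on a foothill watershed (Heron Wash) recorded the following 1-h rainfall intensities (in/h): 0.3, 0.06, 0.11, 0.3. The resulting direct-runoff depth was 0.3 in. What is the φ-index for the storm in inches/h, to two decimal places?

Only the 2 blocks with intensity above φ contribute runoff: 0.3, 0.3 in/h.
Σ(I−φ)·Δt = d  ⇒  (0.3+0.3 − 2φ)·1 = 0.3
φ = (0.6000 − 0.3/1) / 2 = 0.15 in/h.

φ ≈ 0.15 in/h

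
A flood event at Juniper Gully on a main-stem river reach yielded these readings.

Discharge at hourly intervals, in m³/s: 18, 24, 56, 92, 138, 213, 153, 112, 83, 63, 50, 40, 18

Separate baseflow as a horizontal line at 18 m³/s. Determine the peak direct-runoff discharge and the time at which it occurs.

Q_p = 195.0 m³/s at t = 5 h

Subtracting baseflow gives direct-runoff ordinates: 0.0, 6.0, 38.0, 74.0, 120.0, 195.0, 135.0, 94.0, 65.0, 45.0, 32.0, 22.0, 0.0 m³/s.
The maximum is 195.0 m³/s, occurring at the reading for t = 5 h.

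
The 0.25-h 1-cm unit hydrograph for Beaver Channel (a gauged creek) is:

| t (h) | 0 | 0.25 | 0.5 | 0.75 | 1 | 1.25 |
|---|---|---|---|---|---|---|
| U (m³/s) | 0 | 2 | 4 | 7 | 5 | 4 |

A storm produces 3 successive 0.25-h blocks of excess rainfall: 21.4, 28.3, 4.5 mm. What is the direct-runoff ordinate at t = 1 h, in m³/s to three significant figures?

Q ≈ 32.3 m³/s

By discrete convolution, Q_j = Σ (P_i / 10 mm) · U_{j−i}.
At t = 1 h (j=4): Q = (21.4/10)·5 + (28.3/10)·7 + (4.5/10)·4 = 32.3 m³/s.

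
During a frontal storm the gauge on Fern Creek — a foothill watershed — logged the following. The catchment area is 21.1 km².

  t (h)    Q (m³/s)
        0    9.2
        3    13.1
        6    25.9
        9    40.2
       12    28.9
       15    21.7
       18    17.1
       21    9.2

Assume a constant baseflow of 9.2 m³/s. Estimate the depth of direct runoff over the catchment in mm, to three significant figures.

d ≈ 46.9 mm

Direct runoff: 0.0, 3.9, 16.7, 31.0, 19.7, 12.5, 7.9, 0.0 m³/s; ΣQ_DR = 91.70 m³/s.
V = ΣQ_DR · Δt = 91.70 × 10800 s = 9.904 × 10^5 m³.
Over A = 21.1 km², depth = V / A = 46.9 mm.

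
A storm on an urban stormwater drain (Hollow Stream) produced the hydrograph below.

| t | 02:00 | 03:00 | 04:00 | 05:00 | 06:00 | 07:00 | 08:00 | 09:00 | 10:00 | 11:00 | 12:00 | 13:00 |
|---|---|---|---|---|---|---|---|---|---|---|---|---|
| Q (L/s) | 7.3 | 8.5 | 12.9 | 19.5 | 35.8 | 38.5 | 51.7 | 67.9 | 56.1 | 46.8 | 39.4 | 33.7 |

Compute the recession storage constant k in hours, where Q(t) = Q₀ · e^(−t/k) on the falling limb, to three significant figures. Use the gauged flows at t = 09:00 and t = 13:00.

k ≈ 5.71 h

On the falling limb, Q drops from 67.9 to 33.7 L/s between t = 09:00 and t = 13:00 (Δt = 4 h).
k = −Δt / ln(Q₂/Q₁) = −4 / ln(33.7/67.9) = 5.71 h.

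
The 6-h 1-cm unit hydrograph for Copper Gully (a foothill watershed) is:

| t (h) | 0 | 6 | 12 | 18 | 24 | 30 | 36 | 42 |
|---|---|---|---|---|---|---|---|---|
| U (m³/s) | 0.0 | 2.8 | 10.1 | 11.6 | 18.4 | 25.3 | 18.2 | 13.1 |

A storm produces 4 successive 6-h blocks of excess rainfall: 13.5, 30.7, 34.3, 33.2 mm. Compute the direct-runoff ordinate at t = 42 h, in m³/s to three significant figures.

By discrete convolution, Q_j = Σ (P_i / 10 mm) · U_{j−i}.
At t = 42 h (j=7): Q = (13.5/10)·13.1 + (30.7/10)·18.2 + (34.3/10)·25.3 + (33.2/10)·18.4 = 221 m³/s.

Q ≈ 221 m³/s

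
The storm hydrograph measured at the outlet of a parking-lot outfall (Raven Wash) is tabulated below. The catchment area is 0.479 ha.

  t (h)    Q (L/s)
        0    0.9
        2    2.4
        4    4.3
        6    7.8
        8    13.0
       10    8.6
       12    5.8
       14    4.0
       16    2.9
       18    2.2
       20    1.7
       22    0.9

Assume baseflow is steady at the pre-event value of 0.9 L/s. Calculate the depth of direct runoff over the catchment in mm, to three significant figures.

Direct runoff: 0.0, 1.5, 3.4, 6.9, 12.1, 7.7, 4.9, 3.1, 2.0, 1.3, 0.8, 0.0 L/s; ΣQ_DR = 43.70 L/s.
V = ΣQ_DR · Δt = 43.70 × 7200 s = 3.146 × 10^5 L.
Over A = 0.479 ha, depth = V / A = 65.7 mm.

d ≈ 65.7 mm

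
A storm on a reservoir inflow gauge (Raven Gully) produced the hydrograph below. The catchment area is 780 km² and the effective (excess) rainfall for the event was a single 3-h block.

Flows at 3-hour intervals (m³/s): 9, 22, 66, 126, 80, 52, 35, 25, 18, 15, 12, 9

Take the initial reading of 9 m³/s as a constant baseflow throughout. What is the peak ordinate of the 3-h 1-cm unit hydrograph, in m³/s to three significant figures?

Direct runoff: 0.0, 13.0, 57.0, 117.0, 71.0, 43.0, 26.0, 16.0, 9.0, 6.0, 3.0, 0.0 m³/s; ΣQ_DR = 361.0 m³/s, peak = 117.0 m³/s.
Runoff depth d = ΣQ_DR·Δt / A = 361.0 × 10800 / (780 km²) = 4.998 mm.
The 1-cm UH is the DRH scaled by (10 mm)/d, so U_p = 117.0 × 10/4.998 = 234 m³/s.

U_p ≈ 234 m³/s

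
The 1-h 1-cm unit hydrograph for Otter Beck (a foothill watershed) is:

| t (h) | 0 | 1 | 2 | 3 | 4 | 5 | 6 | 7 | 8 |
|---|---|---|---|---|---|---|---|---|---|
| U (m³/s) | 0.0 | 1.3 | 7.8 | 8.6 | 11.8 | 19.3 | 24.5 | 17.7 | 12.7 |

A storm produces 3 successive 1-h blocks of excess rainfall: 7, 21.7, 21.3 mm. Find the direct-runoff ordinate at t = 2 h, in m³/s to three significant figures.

By discrete convolution, Q_j = Σ (P_i / 10 mm) · U_{j−i}.
At t = 2 h (j=2): Q = (7/10)·7.8 + (21.7/10)·1.3 + (21.3/10)·0.0 = 8.28 m³/s.

Q ≈ 8.28 m³/s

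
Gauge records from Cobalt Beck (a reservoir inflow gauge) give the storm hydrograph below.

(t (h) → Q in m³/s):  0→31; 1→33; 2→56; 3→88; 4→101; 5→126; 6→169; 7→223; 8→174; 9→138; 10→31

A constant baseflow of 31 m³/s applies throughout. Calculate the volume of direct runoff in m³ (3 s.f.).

Direct-runoff ordinates (Q − Q_b): 0.0, 2.0, 25.0, 57.0, 70.0, 95.0, 138.0, 192.0, 143.0, 107.0, 0.0 m³/s.
ΣQ_DR = 829.0 m³/s.
With Δt = 1 h = 3600 s, V = ΣQ_DR · Δt = 829.0 × 3600 = 2.98 × 10^6 m³.

V ≈ 2.98 × 10^6 m³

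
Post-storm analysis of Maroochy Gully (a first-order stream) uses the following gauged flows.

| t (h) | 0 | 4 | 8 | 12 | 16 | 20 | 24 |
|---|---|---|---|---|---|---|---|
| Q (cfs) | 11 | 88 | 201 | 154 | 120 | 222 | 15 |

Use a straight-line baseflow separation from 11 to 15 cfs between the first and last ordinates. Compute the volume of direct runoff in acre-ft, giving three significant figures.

V ≈ 238 acre-ft

Direct-runoff ordinates (Q − Q_b): 0.00, 76.33, 188.67, 141.00, 106.33, 207.67, 0.00 cfs.
ΣQ_DR = 720.0 cfs.
With Δt = 4 h = 14400 s, V = ΣQ_DR · Δt = 720.0 × 14400 = 1.04 × 10^7 ft³ = 238 acre-ft.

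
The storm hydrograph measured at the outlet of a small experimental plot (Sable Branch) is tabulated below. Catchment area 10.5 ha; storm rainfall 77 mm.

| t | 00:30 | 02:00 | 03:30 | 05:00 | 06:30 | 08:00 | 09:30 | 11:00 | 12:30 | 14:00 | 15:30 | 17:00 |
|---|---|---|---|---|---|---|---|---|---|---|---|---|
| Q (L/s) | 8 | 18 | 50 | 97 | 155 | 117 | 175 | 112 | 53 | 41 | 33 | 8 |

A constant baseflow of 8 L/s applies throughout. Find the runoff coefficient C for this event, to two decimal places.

ΣQ_DR = 771.0 L/s; V = ΣQ_DR·Δt = 4.163 × 10^6 L.
Runoff depth d = V / A = 39.65 mm.
C = d / P = 39.65 / 77 = 0.51.

C ≈ 0.51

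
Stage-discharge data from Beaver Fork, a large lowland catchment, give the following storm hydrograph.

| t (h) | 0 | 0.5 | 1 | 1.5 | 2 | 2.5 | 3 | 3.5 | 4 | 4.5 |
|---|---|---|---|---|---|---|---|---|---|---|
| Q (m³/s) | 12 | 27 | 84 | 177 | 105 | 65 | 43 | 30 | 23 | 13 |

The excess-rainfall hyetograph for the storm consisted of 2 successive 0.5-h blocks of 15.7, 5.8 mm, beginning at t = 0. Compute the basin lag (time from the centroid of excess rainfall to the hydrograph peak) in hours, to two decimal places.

Centroid of excess rainfall: t_c = Σ P_i·t̄_i / ΣP_i = 0.3849 h (block centres at 0.25, 0.75 h).
Hydrograph peak occurs at t = 1.5 h, so basin lag t_L = 1.5 − 0.3849 = 1.12 h.

t_L ≈ 1.12 h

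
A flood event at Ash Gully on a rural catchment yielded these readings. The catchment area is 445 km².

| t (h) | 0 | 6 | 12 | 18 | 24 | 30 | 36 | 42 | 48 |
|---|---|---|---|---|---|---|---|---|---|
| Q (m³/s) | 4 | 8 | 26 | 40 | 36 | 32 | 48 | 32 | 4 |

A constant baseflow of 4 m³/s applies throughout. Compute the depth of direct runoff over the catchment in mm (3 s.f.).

d ≈ 9.42 mm

Direct runoff: 0.0, 4.0, 22.0, 36.0, 32.0, 28.0, 44.0, 28.0, 0.0 m³/s; ΣQ_DR = 194.0 m³/s.
V = ΣQ_DR · Δt = 194.0 × 21600 s = 4.190 × 10^6 m³.
Over A = 445 km², depth = V / A = 9.42 mm.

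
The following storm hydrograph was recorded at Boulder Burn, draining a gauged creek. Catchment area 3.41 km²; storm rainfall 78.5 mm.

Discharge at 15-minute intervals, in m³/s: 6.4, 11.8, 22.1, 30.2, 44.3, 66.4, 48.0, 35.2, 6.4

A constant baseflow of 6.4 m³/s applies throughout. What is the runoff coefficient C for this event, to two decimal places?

C ≈ 0.72

ΣQ_DR = 213.2 m³/s; V = ΣQ_DR·Δt = 1.919 × 10^5 m³.
Runoff depth d = V / A = 56.27 mm.
C = d / P = 56.27 / 78.5 = 0.72.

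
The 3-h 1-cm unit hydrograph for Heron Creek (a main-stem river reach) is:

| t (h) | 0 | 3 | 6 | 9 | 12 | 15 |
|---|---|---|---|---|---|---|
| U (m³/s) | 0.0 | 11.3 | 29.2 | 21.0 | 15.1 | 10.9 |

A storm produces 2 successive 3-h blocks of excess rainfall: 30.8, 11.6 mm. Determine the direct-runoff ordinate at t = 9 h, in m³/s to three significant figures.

By discrete convolution, Q_j = Σ (P_i / 10 mm) · U_{j−i}.
At t = 9 h (j=3): Q = (30.8/10)·21.0 + (11.6/10)·29.2 = 98.6 m³/s.

Q ≈ 98.6 m³/s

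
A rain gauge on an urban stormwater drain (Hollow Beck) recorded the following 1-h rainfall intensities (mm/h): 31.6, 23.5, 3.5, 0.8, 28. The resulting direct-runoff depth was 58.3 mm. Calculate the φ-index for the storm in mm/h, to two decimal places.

φ ≈ 8.27 mm/h

Only the 3 blocks with intensity above φ contribute runoff: 31.6, 23.5, 28 mm/h.
Σ(I−φ)·Δt = d  ⇒  (31.6+23.5+28 − 3φ)·1 = 58.3
φ = (83.10 − 58.3/1) / 3 = 8.27 mm/h.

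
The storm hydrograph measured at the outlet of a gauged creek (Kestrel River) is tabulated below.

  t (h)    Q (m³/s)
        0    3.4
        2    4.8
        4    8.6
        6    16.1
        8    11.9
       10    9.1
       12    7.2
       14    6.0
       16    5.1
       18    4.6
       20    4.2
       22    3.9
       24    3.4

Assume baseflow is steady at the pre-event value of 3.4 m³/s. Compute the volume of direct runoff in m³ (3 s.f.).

V ≈ 3.18 × 10^5 m³

Direct-runoff ordinates (Q − Q_b): 0.0, 1.4, 5.2, 12.7, 8.5, 5.7, 3.8, 2.6, 1.7, 1.2, 0.8, 0.5, 0.0 m³/s.
ΣQ_DR = 44.10 m³/s.
With Δt = 2 h = 7200 s, V = ΣQ_DR · Δt = 44.10 × 7200 = 3.18 × 10^5 m³.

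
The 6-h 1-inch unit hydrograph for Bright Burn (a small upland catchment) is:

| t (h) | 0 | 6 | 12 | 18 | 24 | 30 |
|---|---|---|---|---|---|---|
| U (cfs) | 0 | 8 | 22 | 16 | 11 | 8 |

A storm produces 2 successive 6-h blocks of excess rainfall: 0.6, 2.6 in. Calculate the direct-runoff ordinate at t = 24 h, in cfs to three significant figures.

By discrete convolution, Q_j = Σ (P_i / 1 in) · U_{j−i}.
At t = 24 h (j=4): Q = (0.6/1)·11 + (2.6/1)·16 = 48.2 cfs.

Q ≈ 48.2 cfs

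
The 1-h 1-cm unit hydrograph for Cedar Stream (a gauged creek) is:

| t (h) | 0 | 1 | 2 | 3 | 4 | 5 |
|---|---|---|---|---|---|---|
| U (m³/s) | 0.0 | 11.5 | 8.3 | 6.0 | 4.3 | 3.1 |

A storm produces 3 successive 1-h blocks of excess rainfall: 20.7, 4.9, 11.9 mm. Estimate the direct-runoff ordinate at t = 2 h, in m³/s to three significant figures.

By discrete convolution, Q_j = Σ (P_i / 10 mm) · U_{j−i}.
At t = 2 h (j=2): Q = (20.7/10)·8.3 + (4.9/10)·11.5 + (11.9/10)·0.0 = 22.8 m³/s.

Q ≈ 22.8 m³/s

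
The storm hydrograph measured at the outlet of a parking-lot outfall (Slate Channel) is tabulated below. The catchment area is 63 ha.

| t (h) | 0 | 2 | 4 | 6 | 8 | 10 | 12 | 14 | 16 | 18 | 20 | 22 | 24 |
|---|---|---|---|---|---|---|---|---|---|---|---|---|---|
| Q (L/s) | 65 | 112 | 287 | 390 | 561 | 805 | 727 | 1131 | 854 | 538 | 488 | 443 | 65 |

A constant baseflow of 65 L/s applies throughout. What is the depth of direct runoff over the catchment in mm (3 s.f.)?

Direct runoff: 0.0, 47.0, 222.0, 325.0, 496.0, 740.0, 662.0, 1066.0, 789.0, 473.0, 423.0, 378.0, 0.0 L/s; ΣQ_DR = 5621 L/s.
V = ΣQ_DR · Δt = 5621 × 7200 s = 4.047 × 10^7 L.
Over A = 63 ha, depth = V / A = 64.2 mm.

d ≈ 64.2 mm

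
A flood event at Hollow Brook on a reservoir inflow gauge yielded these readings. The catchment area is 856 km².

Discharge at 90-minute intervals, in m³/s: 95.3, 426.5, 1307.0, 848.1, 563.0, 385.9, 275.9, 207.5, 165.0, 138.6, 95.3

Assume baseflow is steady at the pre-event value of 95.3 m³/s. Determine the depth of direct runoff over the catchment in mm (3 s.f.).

Direct runoff: 0.0, 331.2, 1211.7, 752.8, 467.7, 290.6, 180.6, 112.2, 69.7, 43.3, 0.0 m³/s; ΣQ_DR = 3460 m³/s.
V = ΣQ_DR · Δt = 3460 × 5400 s = 1.868 × 10^7 m³.
Over A = 856 km², depth = V / A = 21.8 mm.

d ≈ 21.8 mm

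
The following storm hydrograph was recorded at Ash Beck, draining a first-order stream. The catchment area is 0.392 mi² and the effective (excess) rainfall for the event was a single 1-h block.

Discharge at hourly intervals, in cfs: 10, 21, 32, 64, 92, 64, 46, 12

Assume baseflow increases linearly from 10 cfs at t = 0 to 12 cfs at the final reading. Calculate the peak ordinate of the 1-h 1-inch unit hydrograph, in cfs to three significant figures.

U_p ≈ 80.8 cfs

Direct runoff: 0.00, 10.71, 21.43, 53.14, 80.86, 52.57, 34.29, 0.00 cfs; ΣQ_DR = 253.0 cfs, peak = 80.86 cfs.
Runoff depth d = ΣQ_DR·Δt / A = 253.0 × 3600 / (0.392 mi²) = 1.000 in.
The 1-inch UH is the DRH scaled by (1 in)/d, so U_p = 80.86 × 1/1.000 = 80.8 cfs.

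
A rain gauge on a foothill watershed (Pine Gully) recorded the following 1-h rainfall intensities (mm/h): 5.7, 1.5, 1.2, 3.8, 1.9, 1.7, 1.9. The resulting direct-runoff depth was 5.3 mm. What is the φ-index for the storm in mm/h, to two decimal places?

Only the 2 blocks with intensity above φ contribute runoff: 5.7, 3.8 mm/h.
Σ(I−φ)·Δt = d  ⇒  (5.7+3.8 − 2φ)·1 = 5.3
φ = (9.500 − 5.3/1) / 2 = 2.10 mm/h.

φ ≈ 2.10 mm/h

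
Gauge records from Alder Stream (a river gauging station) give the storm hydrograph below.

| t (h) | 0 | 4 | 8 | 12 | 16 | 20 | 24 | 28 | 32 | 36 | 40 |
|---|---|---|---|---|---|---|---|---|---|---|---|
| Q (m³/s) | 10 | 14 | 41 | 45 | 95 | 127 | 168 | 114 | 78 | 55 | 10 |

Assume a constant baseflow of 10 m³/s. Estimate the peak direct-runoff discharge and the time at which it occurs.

Q_p = 158.0 m³/s at t = 24 h

Subtracting baseflow gives direct-runoff ordinates: 0.0, 4.0, 31.0, 35.0, 85.0, 117.0, 158.0, 104.0, 68.0, 45.0, 0.0 m³/s.
The maximum is 158.0 m³/s, occurring at the reading for t = 24 h.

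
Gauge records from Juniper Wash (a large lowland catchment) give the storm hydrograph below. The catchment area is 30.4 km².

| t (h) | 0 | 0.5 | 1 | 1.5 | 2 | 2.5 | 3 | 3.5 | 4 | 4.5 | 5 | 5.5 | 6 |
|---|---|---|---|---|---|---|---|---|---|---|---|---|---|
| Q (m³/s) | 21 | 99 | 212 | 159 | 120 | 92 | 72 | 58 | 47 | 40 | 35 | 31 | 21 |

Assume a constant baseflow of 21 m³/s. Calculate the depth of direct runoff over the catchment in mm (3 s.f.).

d ≈ 43.5 mm

Direct runoff: 0.0, 78.0, 191.0, 138.0, 99.0, 71.0, 51.0, 37.0, 26.0, 19.0, 14.0, 10.0, 0.0 m³/s; ΣQ_DR = 734.0 m³/s.
V = ΣQ_DR · Δt = 734.0 × 1800 s = 1.321 × 10^6 m³.
Over A = 30.4 km², depth = V / A = 43.5 mm.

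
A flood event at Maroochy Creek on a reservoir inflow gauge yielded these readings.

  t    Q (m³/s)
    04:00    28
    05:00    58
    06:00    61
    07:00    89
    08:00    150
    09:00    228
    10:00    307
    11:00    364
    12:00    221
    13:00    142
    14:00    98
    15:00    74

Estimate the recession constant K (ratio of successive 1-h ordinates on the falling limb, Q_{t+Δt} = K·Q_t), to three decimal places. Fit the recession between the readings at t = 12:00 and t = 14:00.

Using the recession-limb readings at t = 12:00 and t = 14:00: Q falls from 221 to 98 m³/s over 2 intervals.
K = (Q₂/Q₁)^(1/2) = (98/221)^(1/2) = 0.666.

K ≈ 0.666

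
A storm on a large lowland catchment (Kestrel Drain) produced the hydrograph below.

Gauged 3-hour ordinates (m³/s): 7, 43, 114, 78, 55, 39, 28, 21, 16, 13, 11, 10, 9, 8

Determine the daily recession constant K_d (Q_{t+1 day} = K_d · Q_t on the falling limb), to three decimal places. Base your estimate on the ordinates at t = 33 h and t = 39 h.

K_d ≈ 0.410

Between t = 33 h and t = 39 h the flow falls from 10 to 8 m³/s over 2×3 h = 6 h.
Per-interval ratio K = (8/10)^(1/2) = 0.8944; K_d = K^(24/3) = 0.410.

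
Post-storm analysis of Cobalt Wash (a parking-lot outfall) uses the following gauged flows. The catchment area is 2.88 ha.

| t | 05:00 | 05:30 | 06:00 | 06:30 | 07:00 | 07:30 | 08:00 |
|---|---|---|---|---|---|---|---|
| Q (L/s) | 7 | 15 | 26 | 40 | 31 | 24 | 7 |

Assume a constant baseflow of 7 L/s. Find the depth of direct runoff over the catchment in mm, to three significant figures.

d ≈ 6.31 mm

Direct runoff: 0.0, 8.0, 19.0, 33.0, 24.0, 17.0, 0.0 L/s; ΣQ_DR = 101.0 L/s.
V = ΣQ_DR · Δt = 101.0 × 1800 s = 1.818 × 10^5 L.
Over A = 2.88 ha, depth = V / A = 6.31 mm.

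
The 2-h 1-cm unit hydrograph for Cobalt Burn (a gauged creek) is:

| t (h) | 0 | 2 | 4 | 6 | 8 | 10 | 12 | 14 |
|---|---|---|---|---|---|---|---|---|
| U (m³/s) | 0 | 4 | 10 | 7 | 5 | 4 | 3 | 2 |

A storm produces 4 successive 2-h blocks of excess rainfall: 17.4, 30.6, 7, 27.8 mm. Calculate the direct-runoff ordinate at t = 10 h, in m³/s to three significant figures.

By discrete convolution, Q_j = Σ (P_i / 10 mm) · U_{j−i}.
At t = 10 h (j=5): Q = (17.4/10)·4 + (30.6/10)·5 + (7/10)·7 + (27.8/10)·10 = 55.0 m³/s.

Q ≈ 55.0 m³/s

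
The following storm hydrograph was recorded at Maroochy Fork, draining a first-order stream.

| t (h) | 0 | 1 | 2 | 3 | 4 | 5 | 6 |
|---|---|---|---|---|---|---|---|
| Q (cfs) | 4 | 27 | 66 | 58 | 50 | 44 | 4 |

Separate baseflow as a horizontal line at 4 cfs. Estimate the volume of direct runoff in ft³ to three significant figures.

V ≈ 8.10 × 10^5 ft³

Direct-runoff ordinates (Q − Q_b): 0.0, 23.0, 62.0, 54.0, 46.0, 40.0, 0.0 cfs.
ΣQ_DR = 225.0 cfs.
With Δt = 1 h = 3600 s, V = ΣQ_DR · Δt = 225.0 × 3600 = 8.10 × 10^5 ft³.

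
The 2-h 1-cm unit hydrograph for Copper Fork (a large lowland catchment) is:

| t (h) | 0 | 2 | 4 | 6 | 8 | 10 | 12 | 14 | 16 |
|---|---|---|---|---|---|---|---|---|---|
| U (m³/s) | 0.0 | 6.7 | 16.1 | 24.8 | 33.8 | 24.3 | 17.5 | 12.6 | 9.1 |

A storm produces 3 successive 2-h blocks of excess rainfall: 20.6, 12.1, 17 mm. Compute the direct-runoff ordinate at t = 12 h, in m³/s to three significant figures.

Q ≈ 123 m³/s

By discrete convolution, Q_j = Σ (P_i / 10 mm) · U_{j−i}.
At t = 12 h (j=6): Q = (20.6/10)·17.5 + (12.1/10)·24.3 + (17/10)·33.8 = 123 m³/s.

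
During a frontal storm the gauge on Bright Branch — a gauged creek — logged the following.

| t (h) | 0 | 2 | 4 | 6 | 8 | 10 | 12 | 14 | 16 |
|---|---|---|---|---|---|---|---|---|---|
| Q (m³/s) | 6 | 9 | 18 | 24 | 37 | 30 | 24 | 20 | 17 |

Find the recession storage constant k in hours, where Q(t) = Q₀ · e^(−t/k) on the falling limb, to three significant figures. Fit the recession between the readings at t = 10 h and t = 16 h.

On the falling limb, Q drops from 30 to 17 m³/s between t = 10 h and t = 16 h (Δt = 6 h).
k = −Δt / ln(Q₂/Q₁) = −6 / ln(17/30) = 10.6 h.

k ≈ 10.6 h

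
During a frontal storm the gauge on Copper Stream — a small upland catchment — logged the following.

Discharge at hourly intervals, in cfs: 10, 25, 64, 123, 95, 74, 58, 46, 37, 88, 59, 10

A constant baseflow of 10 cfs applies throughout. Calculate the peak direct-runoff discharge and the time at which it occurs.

Subtracting baseflow gives direct-runoff ordinates: 0.0, 15.0, 54.0, 113.0, 85.0, 64.0, 48.0, 36.0, 27.0, 78.0, 49.0, 0.0 cfs.
The maximum is 113.0 cfs, occurring at the reading for t = 3 h.

Q_p = 113.0 cfs at t = 3 h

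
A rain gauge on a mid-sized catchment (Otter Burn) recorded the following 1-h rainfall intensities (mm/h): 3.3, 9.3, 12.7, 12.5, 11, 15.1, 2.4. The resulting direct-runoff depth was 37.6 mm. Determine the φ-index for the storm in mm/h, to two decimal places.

Only the 5 blocks with intensity above φ contribute runoff: 9.3, 12.7, 12.5, 11, 15.1 mm/h.
Σ(I−φ)·Δt = d  ⇒  (9.3+12.7+12.5+11+15.1 − 5φ)·1 = 37.6
φ = (60.60 − 37.6/1) / 5 = 4.60 mm/h.

φ ≈ 4.60 mm/h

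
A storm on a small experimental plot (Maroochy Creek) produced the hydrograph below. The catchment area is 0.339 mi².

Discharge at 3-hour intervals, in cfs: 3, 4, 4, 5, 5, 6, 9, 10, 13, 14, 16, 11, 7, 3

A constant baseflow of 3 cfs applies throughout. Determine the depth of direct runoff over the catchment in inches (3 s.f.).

Direct runoff: 0.0, 1.0, 1.0, 2.0, 2.0, 3.0, 6.0, 7.0, 10.0, 11.0, 13.0, 8.0, 4.0, 0.0 cfs; ΣQ_DR = 68.00 cfs.
V = ΣQ_DR · Δt = 68.00 × 10800 s = 7.344 × 10^5 ft³.
Over A = 0.339 mi², depth = V / A = 0.932 in.

d ≈ 0.932 in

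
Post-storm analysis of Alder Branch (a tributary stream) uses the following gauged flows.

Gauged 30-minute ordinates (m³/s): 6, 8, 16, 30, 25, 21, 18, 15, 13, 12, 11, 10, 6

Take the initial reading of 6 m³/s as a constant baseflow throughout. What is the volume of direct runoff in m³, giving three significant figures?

V ≈ 2.03 × 10^5 m³

Direct-runoff ordinates (Q − Q_b): 0.0, 2.0, 10.0, 24.0, 19.0, 15.0, 12.0, 9.0, 7.0, 6.0, 5.0, 4.0, 0.0 m³/s.
ΣQ_DR = 113.0 m³/s.
With Δt = 0.5 h = 1800 s, V = ΣQ_DR · Δt = 113.0 × 1800 = 2.03 × 10^5 m³.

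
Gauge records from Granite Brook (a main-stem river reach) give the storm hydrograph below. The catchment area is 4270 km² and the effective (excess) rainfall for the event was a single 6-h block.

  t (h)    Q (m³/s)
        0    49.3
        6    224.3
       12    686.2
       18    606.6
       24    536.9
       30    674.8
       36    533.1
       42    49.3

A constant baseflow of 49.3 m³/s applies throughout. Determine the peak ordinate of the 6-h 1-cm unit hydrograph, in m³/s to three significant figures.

U_p ≈ 424 m³/s

Direct runoff: 0.0, 175.0, 636.9, 557.3, 487.6, 625.5, 483.8, 0.0 m³/s; ΣQ_DR = 2966 m³/s, peak = 636.9 m³/s.
Runoff depth d = ΣQ_DR·Δt / A = 2966 × 21600 / (4270 km²) = 15.00 mm.
The 1-cm UH is the DRH scaled by (10 mm)/d, so U_p = 636.9 × 10/15.00 = 424 m³/s.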